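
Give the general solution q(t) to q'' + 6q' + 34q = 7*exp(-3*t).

q = 7*exp(-3*t)/25 + C1*cos(5*t)*exp(-3*t) + C2*exp(-3*t)*sin(5*t)

Characteristic equation r² + 6r + 34 = 0 has discriminant (6)² - 4·(34) = -100 < 0, so r = -3 ± 5i.
Hence q_h = C1*cos(5*t)*exp(-3*t) + C2*exp(-3*t)*sin(5*t).
Try q_p = A*exp(-3*t). Substituting into the equation and dividing by exp(-3*t) gives A = 7/25, so q_p = 7*exp(-3*t)/25.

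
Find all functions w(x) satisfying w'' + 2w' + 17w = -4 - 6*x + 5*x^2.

w = -1082/4913 - 122*x/289 + 5*x**2/17 + C1*cos(4*x)*exp(-x) + C2*exp(-x)*sin(4*x)

Characteristic equation r² + 2r + 17 = 0 has discriminant (2)² - 4·(17) = -64 < 0, so r = -1 ± 4i.
Hence w_h = C1*cos(4*x)*exp(-x) + C2*exp(-x)*sin(4*x).
For the particular solution try w_p = A0 + A1*x + A2*x^2. Substituting and matching coefficients of each power of x gives A0 = -1082/4913, A1 = -122/289, A2 = 5/17, so w_p = -1082/4913 - 122*x/289 + 5*x^2/17.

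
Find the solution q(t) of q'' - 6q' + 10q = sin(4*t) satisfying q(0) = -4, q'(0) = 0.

Characteristic equation r² - 6r + 10 = 0 has discriminant (-6)² - 4·(10) = -4 < 0, so r = 3 ± i.
Hence q_h = C1*cos(t)*exp(3*t) + C2*exp(3*t)*sin(t).
Try q_p = A*cos(4*t) + B*sin(4*t). Substituting and equating the coefficients of cos(4t) and sin(4t) gives A = 2/51, B = -1/102, so q_p = -sin(4*t)/102 + 2*cos(4*t)/51.
General solution: q = -sin(4*t)/102 + 2*cos(4*t)/51 + C1*cos(t)*exp(3*t) + C2*exp(3*t)*sin(t).
Apply the initial conditions: q(0) = 2/51 + C1 = -4 and q'(0) = -2/51 + C2 + 3*C1 = 0. Solving gives C1 = -206/51, C2 = 620/51.

q = -sin(4*t)/102 + 2*cos(4*t)/51 - 206*cos(t)*exp(3*t)/51 + 620*exp(3*t)*sin(t)/51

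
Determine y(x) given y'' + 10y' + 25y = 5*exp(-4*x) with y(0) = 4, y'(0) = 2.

y = -exp(-5*x) + 5*exp(-4*x) + 17*x*exp(-5*x)

Characteristic equation r² + 10r + 25 = 0 has discriminant (10)² - 4·(25) = 0, so r = -5 is a repeated root.
Hence y_h = (C1 + C2*x)*exp(-5*x).
Try y_p = A*exp(-4*x). Substituting into the equation and dividing by exp(-4*x) gives A = 5, so y_p = 5*exp(-4*x).
General solution: y = 5*exp(-4*x) + C1*exp(-5*x) + C2*x*exp(-5*x).
Apply the initial conditions: y(0) = 5 + C1 = 4 and y'(0) = -20 + C2 - 5*C1 = 2. Solving gives C1 = -1, C2 = 17.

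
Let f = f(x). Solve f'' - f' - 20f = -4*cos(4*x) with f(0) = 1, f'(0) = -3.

Characteristic equation r² - r - 20 = 0 factors as (r - 5)(r + 4) = 0, so r = 5, -4.
Hence f_h = C1*exp(5*x) + C2*exp(-4*x).
Try f_p = A*cos(4*x) + B*sin(4*x). Substituting and equating the coefficients of cos(4x) and sin(4x) gives A = 9/82, B = 1/82, so f_p = sin(4*x)/82 + 9*cos(4*x)/82.
General solution: f = sin(4*x)/82 + 9*cos(4*x)/82 + C1*exp(5*x) + C2*exp(-4*x).
Apply the initial conditions: f(0) = 9/82 + C1 + C2 = 1 and f'(0) = 2/41 - 4*C2 + 5*C1 = -3. Solving gives C1 = 7/123, C2 = 5/6.

f = sin(4*x)/82 + 5*exp(-4*x)/6 + 7*exp(5*x)/123 + 9*cos(4*x)/82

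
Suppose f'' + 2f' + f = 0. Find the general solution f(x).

f = C1*exp(-x) + C2*x*exp(-x)

Characteristic equation r² + 2r + 1 = 0 has discriminant (2)² - 4·(1) = 0, so r = -1 is a repeated root.
Hence f_h = (C1 + C2*x)*exp(-x).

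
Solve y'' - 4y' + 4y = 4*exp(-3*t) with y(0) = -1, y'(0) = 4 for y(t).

Characteristic equation r² - 4r + 4 = 0 has discriminant (-4)² - 4·(4) = 0, so r = 2 is a repeated root.
Hence y_h = (C1 + C2*t)*exp(2*t).
Try y_p = A*exp(-3*t). Substituting into the equation and dividing by exp(-3*t) gives A = 4/25, so y_p = 4*exp(-3*t)/25.
General solution: y = 4*exp(-3*t)/25 + C1*exp(2*t) + C2*t*exp(2*t).
Apply the initial conditions: y(0) = 4/25 + C1 = -1 and y'(0) = -12/25 + C2 + 2*C1 = 4. Solving gives C1 = -29/25, C2 = 34/5.

y = -29*exp(2*t)/25 + 4*exp(-3*t)/25 + 34*t*exp(2*t)/5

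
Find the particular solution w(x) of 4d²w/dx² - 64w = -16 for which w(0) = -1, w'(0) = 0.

Divide through by 4: w'' - 16w = -4.
Characteristic equation r² - 16 = 0 factors as (r + 4)(r - 4) = 0, so r = -4, 4.
Hence w_h = C1*exp(-4*x) + C2*exp(4*x).
For the particular solution try w_p = A0. Substituting and matching coefficients of each power of x gives A0 = 1/4, so w_p = 1/4.
General solution: w = 1/4 + C1*exp(-4*x) + C2*exp(4*x).
Apply the initial conditions: w(0) = 1/4 + C1 + C2 = -1 and w'(0) = -4*C1 + 4*C2 = 0. Solving gives C1 = -5/8, C2 = -5/8.

w = 1/4 - 5*exp(-4*x)/8 - 5*exp(4*x)/8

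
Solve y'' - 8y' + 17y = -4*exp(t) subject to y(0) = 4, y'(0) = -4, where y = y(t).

y = -2*exp(t)/5 - 106*exp(4*t)*sin(t)/5 + 22*cos(t)*exp(4*t)/5

Characteristic equation r² - 8r + 17 = 0 has discriminant (-8)² - 4·(17) = -4 < 0, so r = 4 ± i.
Hence y_h = C1*cos(t)*exp(4*t) + C2*exp(4*t)*sin(t).
Try y_p = A*exp(t). Substituting into the equation and dividing by exp(t) gives A = -2/5, so y_p = -2*exp(t)/5.
General solution: y = -2*exp(t)/5 + C1*cos(t)*exp(4*t) + C2*exp(4*t)*sin(t).
Apply the initial conditions: y(0) = -2/5 + C1 = 4 and y'(0) = -2/5 + C2 + 4*C1 = -4. Solving gives C1 = 22/5, C2 = -106/5.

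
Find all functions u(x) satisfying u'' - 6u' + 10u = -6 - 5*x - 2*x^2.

Characteristic equation r² - 6r + 10 = 0 has discriminant (-6)² - 4·(10) = -4 < 0, so r = 3 ± i.
Hence u_h = C1*cos(x)*exp(3*x) + C2*exp(3*x)*sin(x).
For the particular solution try u_p = A0 + A1*x + A2*x^2. Substituting and matching coefficients of each power of x gives A0 = -251/250, A1 = -37/50, A2 = -1/5, so u_p = -251/250 - 37*x/50 - x^2/5.

u = -251/250 - 37*x/50 - x**2/5 + C1*cos(x)*exp(3*x) + C2*exp(3*x)*sin(x)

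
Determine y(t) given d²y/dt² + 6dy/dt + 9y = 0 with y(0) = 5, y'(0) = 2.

y = 5*exp(-3*t) + 17*t*exp(-3*t)

Characteristic equation r² + 6r + 9 = 0 has discriminant (6)² - 4·(9) = 0, so r = -3 is a repeated root.
Hence y_h = (C1 + C2*t)*exp(-3*t).
Apply the initial conditions: y(0) = C1 = 5 and y'(0) = C2 - 3*C1 = 2. Solving gives C1 = 5, C2 = 17.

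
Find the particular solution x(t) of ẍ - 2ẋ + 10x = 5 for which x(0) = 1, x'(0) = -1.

Characteristic equation r² - 2r + 10 = 0 has discriminant (-2)² - 4·(10) = -36 < 0, so r = 1 ± 3i.
Hence x_h = C1*cos(3*t)*exp(t) + C2*exp(t)*sin(3*t).
For the particular solution try x_p = A0. Substituting and matching coefficients of each power of t gives A0 = 1/2, so x_p = 1/2.
General solution: x = 1/2 + C1*cos(3*t)*exp(t) + C2*exp(t)*sin(3*t).
Apply the initial conditions: x(0) = 1/2 + C1 = 1 and x'(0) = C1 + 3*C2 = -1. Solving gives C1 = 1/2, C2 = -1/2.

x = 1/2 + cos(3*t)*exp(t)/2 - exp(t)*sin(3*t)/2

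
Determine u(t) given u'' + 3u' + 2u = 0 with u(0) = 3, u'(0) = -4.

u = 2*exp(-t) + exp(-2*t)

Characteristic equation r² + 3r + 2 = 0 factors as (r + 1)(r + 2) = 0, so r = -1, -2.
Hence u_h = C1*exp(-t) + C2*exp(-2*t).
Apply the initial conditions: u(0) = C1 + C2 = 3 and u'(0) = -C1 - 2*C2 = -4. Solving gives C1 = 2, C2 = 1.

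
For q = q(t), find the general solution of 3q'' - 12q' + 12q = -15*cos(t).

Divide through by 3: q'' - 4q' + 4q = -5*cos(t).
Characteristic equation r² - 4r + 4 = 0 has discriminant (-4)² - 4·(4) = 0, so r = 2 is a repeated root.
Hence q_h = (C1 + C2*t)*exp(2*t).
Try q_p = A*cos(t) + B*sin(t). Substituting and equating the coefficients of cos(t) and sin(t) gives A = -3/5, B = 4/5, so q_p = -3*cos(t)/5 + 4*sin(t)/5.

q = -3*cos(t)/5 + 4*sin(t)/5 + C1*exp(2*t) + C2*t*exp(2*t)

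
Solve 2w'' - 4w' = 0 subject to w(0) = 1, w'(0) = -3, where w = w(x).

Divide through by 2: w'' - 2w' = 0.
Characteristic equation r² - 2r = 0 factors as (r - 2)r = 0, so r = 2, 0.
Hence w_h = C1*exp(2*x) + C2.
Apply the initial conditions: w(0) = C1 + C2 = 1 and w'(0) = 2*C1 = -3. Solving gives C1 = -3/2, C2 = 5/2.

w = 5/2 - 3*exp(2*x)/2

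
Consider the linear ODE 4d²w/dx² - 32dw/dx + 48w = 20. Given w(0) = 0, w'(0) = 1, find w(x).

w = 5/12 - 7*exp(2*x)/8 + 11*exp(6*x)/24

Divide through by 4: w'' - 8w' + 12w = 5.
Characteristic equation r² - 8r + 12 = 0 factors as (r - 6)(r - 2) = 0, so r = 6, 2.
Hence w_h = C1*exp(6*x) + C2*exp(2*x).
For the particular solution try w_p = A0. Substituting and matching coefficients of each power of x gives A0 = 5/12, so w_p = 5/12.
General solution: w = 5/12 + C1*exp(6*x) + C2*exp(2*x).
Apply the initial conditions: w(0) = 5/12 + C1 + C2 = 0 and w'(0) = 2*C2 + 6*C1 = 1. Solving gives C1 = 11/24, C2 = -7/8.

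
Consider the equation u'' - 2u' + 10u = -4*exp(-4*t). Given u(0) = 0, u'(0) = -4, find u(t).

u = -2*exp(-4*t)/17 - 26*exp(t)*sin(3*t)/17 + 2*cos(3*t)*exp(t)/17

Characteristic equation r² - 2r + 10 = 0 has discriminant (-2)² - 4·(10) = -36 < 0, so r = 1 ± 3i.
Hence u_h = C1*cos(3*t)*exp(t) + C2*exp(t)*sin(3*t).
Try u_p = A*exp(-4*t). Substituting into the equation and dividing by exp(-4*t) gives A = -2/17, so u_p = -2*exp(-4*t)/17.
General solution: u = -2*exp(-4*t)/17 + C1*cos(3*t)*exp(t) + C2*exp(t)*sin(3*t).
Apply the initial conditions: u(0) = -2/17 + C1 = 0 and u'(0) = 8/17 + C1 + 3*C2 = -4. Solving gives C1 = 2/17, C2 = -26/17.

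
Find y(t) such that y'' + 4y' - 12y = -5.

Characteristic equation r² + 4r - 12 = 0 factors as (r - 2)(r + 6) = 0, so r = 2, -6.
Hence y_h = C1*exp(2*t) + C2*exp(-6*t).
For the particular solution try y_p = A0. Substituting and matching coefficients of each power of t gives A0 = 5/12, so y_p = 5/12.

y = 5/12 + C1*exp(2*t) + C2*exp(-6*t)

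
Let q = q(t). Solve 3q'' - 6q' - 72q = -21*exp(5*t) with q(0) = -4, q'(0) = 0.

q = -223*exp(-4*t)/90 - 23*exp(6*t)/10 + 7*exp(5*t)/9

Divide through by 3: q'' - 2q' - 24q = -7*exp(5*t).
Characteristic equation r² - 2r - 24 = 0 factors as (r - 6)(r + 4) = 0, so r = 6, -4.
Hence q_h = C1*exp(6*t) + C2*exp(-4*t).
Try q_p = A*exp(5*t). Substituting into the equation and dividing by exp(5*t) gives A = 7/9, so q_p = 7*exp(5*t)/9.
General solution: q = 7*exp(5*t)/9 + C1*exp(6*t) + C2*exp(-4*t).
Apply the initial conditions: q(0) = 7/9 + C1 + C2 = -4 and q'(0) = 35/9 - 4*C2 + 6*C1 = 0. Solving gives C1 = -23/10, C2 = -223/90.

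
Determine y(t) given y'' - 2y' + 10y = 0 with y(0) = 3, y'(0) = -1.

Characteristic equation r² - 2r + 10 = 0 has discriminant (-2)² - 4·(10) = -36 < 0, so r = 1 ± 3i.
Hence y_h = C1*cos(3*t)*exp(t) + C2*exp(t)*sin(3*t).
Apply the initial conditions: y(0) = C1 = 3 and y'(0) = C1 + 3*C2 = -1. Solving gives C1 = 3, C2 = -4/3.

y = 3*cos(3*t)*exp(t) - 4*exp(t)*sin(3*t)/3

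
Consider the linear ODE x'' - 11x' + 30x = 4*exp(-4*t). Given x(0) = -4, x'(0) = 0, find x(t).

x = -220*exp(5*t)/9 + 2*exp(-4*t)/45 + 102*exp(6*t)/5

Characteristic equation r² - 11r + 30 = 0 factors as (r - 6)(r - 5) = 0, so r = 6, 5.
Hence x_h = C1*exp(6*t) + C2*exp(5*t).
Try x_p = A*exp(-4*t). Substituting into the equation and dividing by exp(-4*t) gives A = 2/45, so x_p = 2*exp(-4*t)/45.
General solution: x = 2*exp(-4*t)/45 + C1*exp(6*t) + C2*exp(5*t).
Apply the initial conditions: x(0) = 2/45 + C1 + C2 = -4 and x'(0) = -8/45 + 5*C2 + 6*C1 = 0. Solving gives C1 = 102/5, C2 = -220/9.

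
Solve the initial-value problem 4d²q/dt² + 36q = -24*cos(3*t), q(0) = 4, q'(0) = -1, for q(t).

Divide through by 4: q'' + 9q = -6*cos(3*t).
Characteristic equation r² + 9 = 0 has discriminant (0)² - 4·(9) = -36 < 0, so r = ± 3i.
Hence q_h = C1*cos(3*t) + C2*sin(3*t).
Since ±3i are characteristic roots, multiply the trial by t. Try q_p = t*(A*cos(3*t) + B*sin(3*t)). Substituting and equating the coefficients of cos(3t) and sin(3t) gives A = 0, B = -1, so q_p = -t*sin(3*t).
General solution: q = C1*cos(3*t) + C2*sin(3*t) - t*sin(3*t).
Apply the initial conditions: q(0) = C1 = 4 and q'(0) = 3*C2 = -1. Solving gives C1 = 4, C2 = -1/3.

q = 4*cos(3*t) - sin(3*t)/3 - t*sin(3*t)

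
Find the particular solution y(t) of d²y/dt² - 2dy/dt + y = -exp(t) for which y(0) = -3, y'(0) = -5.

y = -3*exp(t) - 2*t*exp(t) - t**2*exp(t)/2

Characteristic equation r² - 2r + 1 = 0 has discriminant (-2)² - 4·(1) = 0, so r = 1 is a repeated root.
Hence y_h = (C1 + C2*t)*exp(t).
Since exp(t) solves the homogeneous equation (r = 1 is a root of multiplicity 2), multiply the trial by t^2. Try y_p = A*t^2*exp(t). Substituting into the equation and dividing by exp(t) gives A = -1/2, so y_p = -t^2*exp(t)/2.
General solution: y = C1*exp(t) - t^2*exp(t)/2 + C2*t*exp(t).
Apply the initial conditions: y(0) = C1 = -3 and y'(0) = C1 + C2 = -5. Solving gives C1 = -3, C2 = -2.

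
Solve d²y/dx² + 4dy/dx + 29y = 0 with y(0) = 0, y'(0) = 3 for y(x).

y = 3*exp(-2*x)*sin(5*x)/5

Characteristic equation r² + 4r + 29 = 0 has discriminant (4)² - 4·(29) = -100 < 0, so r = -2 ± 5i.
Hence y_h = C1*cos(5*x)*exp(-2*x) + C2*exp(-2*x)*sin(5*x).
Apply the initial conditions: y(0) = C1 = 0 and y'(0) = -2*C1 + 5*C2 = 3. Solving gives C1 = 0, C2 = 3/5.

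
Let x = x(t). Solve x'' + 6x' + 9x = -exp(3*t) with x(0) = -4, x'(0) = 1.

Characteristic equation r² + 6r + 9 = 0 has discriminant (6)² - 4·(9) = 0, so r = -3 is a repeated root.
Hence x_h = (C1 + C2*t)*exp(-3*t).
Try x_p = A*exp(3*t). Substituting into the equation and dividing by exp(3*t) gives A = -1/36, so x_p = -exp(3*t)/36.
General solution: x = -exp(3*t)/36 + C1*exp(-3*t) + C2*t*exp(-3*t).
Apply the initial conditions: x(0) = -1/36 + C1 = -4 and x'(0) = -1/12 + C2 - 3*C1 = 1. Solving gives C1 = -143/36, C2 = -65/6.

x = -143*exp(-3*t)/36 - exp(3*t)/36 - 65*t*exp(-3*t)/6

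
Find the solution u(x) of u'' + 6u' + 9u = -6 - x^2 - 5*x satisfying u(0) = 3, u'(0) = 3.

Characteristic equation r² + 6r + 9 = 0 has discriminant (6)² - 4·(9) = 0, so r = -3 is a repeated root.
Hence u_h = (C1 + C2*x)*exp(-3*x).
For the particular solution try u_p = A0 + A1*x + A2*x^2. Substituting and matching coefficients of each power of x gives A0 = -10/27, A1 = -11/27, A2 = -1/9, so u_p = -10/27 - 11*x/27 - x^2/9.
General solution: u = -10/27 - 11*x/27 - x^2/9 + C1*exp(-3*x) + C2*x*exp(-3*x).
Apply the initial conditions: u(0) = -10/27 + C1 = 3 and u'(0) = -11/27 + C2 - 3*C1 = 3. Solving gives C1 = 91/27, C2 = 365/27.

u = -10/27 - 11*x/27 - x**2/9 + 91*exp(-3*x)/27 + 365*x*exp(-3*x)/27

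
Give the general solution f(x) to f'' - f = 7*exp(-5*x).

f = 7*exp(-5*x)/24 + C1*exp(-x) + C2*exp(x)

Characteristic equation r² - 1 = 0 factors as (r + 1)(r - 1) = 0, so r = -1, 1.
Hence f_h = C1*exp(-x) + C2*exp(x).
Try f_p = A*exp(-5*x). Substituting into the equation and dividing by exp(-5*x) gives A = 7/24, so f_p = 7*exp(-5*x)/24.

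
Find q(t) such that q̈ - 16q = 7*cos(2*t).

q = -7*cos(2*t)/20 + C1*exp(-4*t) + C2*exp(4*t)

Characteristic equation r² - 16 = 0 factors as (r + 4)(r - 4) = 0, so r = -4, 4.
Hence q_h = C1*exp(-4*t) + C2*exp(4*t).
Try q_p = A*cos(2*t) + B*sin(2*t). Substituting and equating the coefficients of cos(2t) and sin(2t) gives A = -7/20, B = 0, so q_p = -7*cos(2*t)/20.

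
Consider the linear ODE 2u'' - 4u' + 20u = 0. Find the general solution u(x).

u = C1*cos(3*x)*exp(x) + C2*exp(x)*sin(3*x)

Divide through by 2: u'' - 2u' + 10u = 0.
Characteristic equation r² - 2r + 10 = 0 has discriminant (-2)² - 4·(10) = -36 < 0, so r = 1 ± 3i.
Hence u_h = C1*cos(3*x)*exp(x) + C2*exp(x)*sin(3*x).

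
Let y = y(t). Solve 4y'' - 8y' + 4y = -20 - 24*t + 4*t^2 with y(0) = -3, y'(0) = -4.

Divide through by 4: y'' - 2y' + y = -5 + t^2 - 6*t.
Characteristic equation r² - 2r + 1 = 0 has discriminant (-2)² - 4·(1) = 0, so r = 1 is a repeated root.
Hence y_h = (C1 + C2*t)*exp(t).
For the particular solution try y_p = A0 + A1*t + A2*t^2. Substituting and matching coefficients of each power of t gives A0 = -11, A1 = -2, A2 = 1, so y_p = -11 + t^2 - 2*t.
General solution: y = -11 + t^2 - 2*t + C1*exp(t) + C2*t*exp(t).
Apply the initial conditions: y(0) = -11 + C1 = -3 and y'(0) = -2 + C1 + C2 = -4. Solving gives C1 = 8, C2 = -10.

y = -11 + t**2 - 2*t + 8*exp(t) - 10*t*exp(t)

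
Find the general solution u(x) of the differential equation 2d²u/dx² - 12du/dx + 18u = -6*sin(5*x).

Divide through by 2: u'' - 6u' + 9u = -3*sin(5*x).
Characteristic equation r² - 6r + 9 = 0 has discriminant (-6)² - 4·(9) = 0, so r = 3 is a repeated root.
Hence u_h = (C1 + C2*x)*exp(3*x).
Try u_p = A*cos(5*x) + B*sin(5*x). Substituting and equating the coefficients of cos(5x) and sin(5x) gives A = -45/578, B = 12/289, so u_p = -45*cos(5*x)/578 + 12*sin(5*x)/289.

u = -45*cos(5*x)/578 + 12*sin(5*x)/289 + C1*exp(3*x) + C2*x*exp(3*x)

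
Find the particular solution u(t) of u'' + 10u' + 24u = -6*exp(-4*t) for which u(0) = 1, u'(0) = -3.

u = -2*exp(-6*t) + 3*exp(-4*t) - 3*t*exp(-4*t)

Characteristic equation r² + 10r + 24 = 0 factors as (r + 4)(r + 6) = 0, so r = -4, -6.
Hence u_h = C1*exp(-4*t) + C2*exp(-6*t).
Since exp(-4*t) solves the homogeneous equation (r = -4 is a root of multiplicity 1), multiply the trial by t. Try u_p = A*t*exp(-4*t). Substituting into the equation and dividing by exp(-4*t) gives A = -3, so u_p = -3*t*exp(-4*t).
General solution: u = C1*exp(-4*t) + C2*exp(-6*t) - 3*t*exp(-4*t).
Apply the initial conditions: u(0) = C1 + C2 = 1 and u'(0) = -3 - 6*C2 - 4*C1 = -3. Solving gives C1 = 3, C2 = -2.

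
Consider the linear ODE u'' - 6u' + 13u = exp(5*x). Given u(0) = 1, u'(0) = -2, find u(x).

u = exp(5*x)/8 - 21*exp(3*x)*sin(2*x)/8 + 7*cos(2*x)*exp(3*x)/8

Characteristic equation r² - 6r + 13 = 0 has discriminant (-6)² - 4·(13) = -16 < 0, so r = 3 ± 2i.
Hence u_h = C1*cos(2*x)*exp(3*x) + C2*exp(3*x)*sin(2*x).
Try u_p = A*exp(5*x). Substituting into the equation and dividing by exp(5*x) gives A = 1/8, so u_p = exp(5*x)/8.
General solution: u = exp(5*x)/8 + C1*cos(2*x)*exp(3*x) + C2*exp(3*x)*sin(2*x).
Apply the initial conditions: u(0) = 1/8 + C1 = 1 and u'(0) = 5/8 + 2*C2 + 3*C1 = -2. Solving gives C1 = 7/8, C2 = -21/8.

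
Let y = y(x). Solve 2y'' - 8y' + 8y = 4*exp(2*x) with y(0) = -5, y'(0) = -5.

y = -5*exp(2*x) + x**2*exp(2*x) + 5*x*exp(2*x)

Divide through by 2: y'' - 4y' + 4y = 2*exp(2*x).
Characteristic equation r² - 4r + 4 = 0 has discriminant (-4)² - 4·(4) = 0, so r = 2 is a repeated root.
Hence y_h = (C1 + C2*x)*exp(2*x).
Since exp(2*x) solves the homogeneous equation (r = 2 is a root of multiplicity 2), multiply the trial by x^2. Try y_p = A*x^2*exp(2*x). Substituting into the equation and dividing by exp(2*x) gives A = 1, so y_p = x^2*exp(2*x).
General solution: y = C1*exp(2*x) + x^2*exp(2*x) + C2*x*exp(2*x).
Apply the initial conditions: y(0) = C1 = -5 and y'(0) = C2 + 2*C1 = -5. Solving gives C1 = -5, C2 = 5.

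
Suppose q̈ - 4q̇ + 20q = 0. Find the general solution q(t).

Characteristic equation r² - 4r + 20 = 0 has discriminant (-4)² - 4·(20) = -64 < 0, so r = 2 ± 4i.
Hence q_h = C1*cos(4*t)*exp(2*t) + C2*exp(2*t)*sin(4*t).

q = C1*cos(4*t)*exp(2*t) + C2*exp(2*t)*sin(4*t)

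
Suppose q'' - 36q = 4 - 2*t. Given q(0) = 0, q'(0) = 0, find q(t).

q = -1/9 + t/18 + 11*exp(6*t)/216 + 13*exp(-6*t)/216

Characteristic equation r² - 36 = 0 factors as (r - 6)(r + 6) = 0, so r = 6, -6.
Hence q_h = C1*exp(6*t) + C2*exp(-6*t).
For the particular solution try q_p = A0 + A1*t. Substituting and matching coefficients of each power of t gives A0 = -1/9, A1 = 1/18, so q_p = -1/9 + t/18.
General solution: q = -1/9 + t/18 + C1*exp(6*t) + C2*exp(-6*t).
Apply the initial conditions: q(0) = -1/9 + C1 + C2 = 0 and q'(0) = 1/18 - 6*C2 + 6*C1 = 0. Solving gives C1 = 11/216, C2 = 13/216.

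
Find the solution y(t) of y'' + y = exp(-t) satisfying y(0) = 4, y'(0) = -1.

Characteristic equation r² + 1 = 0 has discriminant (0)² - 4·(1) = -4 < 0, so r = ± i.
Hence y_h = C1*cos(t) + C2*sin(t).
Try y_p = A*exp(-t). Substituting into the equation and dividing by exp(-t) gives A = 1/2, so y_p = exp(-t)/2.
General solution: y = exp(-t)/2 + C1*cos(t) + C2*sin(t).
Apply the initial conditions: y(0) = 1/2 + C1 = 4 and y'(0) = -1/2 + C2 = -1. Solving gives C1 = 7/2, C2 = -1/2.

y = exp(-t)/2 - sin(t)/2 + 7*cos(t)/2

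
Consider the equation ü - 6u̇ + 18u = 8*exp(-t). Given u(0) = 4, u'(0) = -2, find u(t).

u = 8*exp(-t)/25 - 106*exp(3*t)*sin(3*t)/25 + 92*cos(3*t)*exp(3*t)/25

Characteristic equation r² - 6r + 18 = 0 has discriminant (-6)² - 4·(18) = -36 < 0, so r = 3 ± 3i.
Hence u_h = C1*cos(3*t)*exp(3*t) + C2*exp(3*t)*sin(3*t).
Try u_p = A*exp(-t). Substituting into the equation and dividing by exp(-t) gives A = 8/25, so u_p = 8*exp(-t)/25.
General solution: u = 8*exp(-t)/25 + C1*cos(3*t)*exp(3*t) + C2*exp(3*t)*sin(3*t).
Apply the initial conditions: u(0) = 8/25 + C1 = 4 and u'(0) = -8/25 + 3*C1 + 3*C2 = -2. Solving gives C1 = 92/25, C2 = -106/25.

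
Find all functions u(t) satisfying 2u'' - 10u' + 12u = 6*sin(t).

u = 3*cos(t)/10 + 3*sin(t)/10 + C1*exp(3*t) + C2*exp(2*t)

Divide through by 2: u'' - 5u' + 6u = 3*sin(t).
Characteristic equation r² - 5r + 6 = 0 factors as (r - 3)(r - 2) = 0, so r = 3, 2.
Hence u_h = C1*exp(3*t) + C2*exp(2*t).
Try u_p = A*cos(t) + B*sin(t). Substituting and equating the coefficients of cos(t) and sin(t) gives A = 3/10, B = 3/10, so u_p = 3*cos(t)/10 + 3*sin(t)/10.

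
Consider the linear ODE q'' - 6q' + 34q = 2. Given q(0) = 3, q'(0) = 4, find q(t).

q = 1/17 - 82*exp(3*t)*sin(5*t)/85 + 50*cos(5*t)*exp(3*t)/17

Characteristic equation r² - 6r + 34 = 0 has discriminant (-6)² - 4·(34) = -100 < 0, so r = 3 ± 5i.
Hence q_h = C1*cos(5*t)*exp(3*t) + C2*exp(3*t)*sin(5*t).
For the particular solution try q_p = A0. Substituting and matching coefficients of each power of t gives A0 = 1/17, so q_p = 1/17.
General solution: q = 1/17 + C1*cos(5*t)*exp(3*t) + C2*exp(3*t)*sin(5*t).
Apply the initial conditions: q(0) = 1/17 + C1 = 3 and q'(0) = 3*C1 + 5*C2 = 4. Solving gives C1 = 50/17, C2 = -82/85.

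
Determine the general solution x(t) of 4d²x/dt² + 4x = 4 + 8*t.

Divide through by 4: x'' + x = 1 + 2*t.
Characteristic equation r² + 1 = 0 has discriminant (0)² - 4·(1) = -4 < 0, so r = ± i.
Hence x_h = C1*cos(t) + C2*sin(t).
For the particular solution try x_p = A0 + A1*t. Substituting and matching coefficients of each power of t gives A0 = 1, A1 = 2, so x_p = 1 + 2*t.

x = 1 + 2*t + C1*cos(t) + C2*sin(t)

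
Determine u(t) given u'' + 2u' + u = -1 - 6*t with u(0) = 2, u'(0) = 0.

Characteristic equation r² + 2r + 1 = 0 has discriminant (2)² - 4·(1) = 0, so r = -1 is a repeated root.
Hence u_h = (C1 + C2*t)*exp(-t).
For the particular solution try u_p = A0 + A1*t. Substituting and matching coefficients of each power of t gives A0 = 11, A1 = -6, so u_p = 11 - 6*t.
General solution: u = 11 - 6*t + C1*exp(-t) + C2*t*exp(-t).
Apply the initial conditions: u(0) = 11 + C1 = 2 and u'(0) = -6 + C2 - C1 = 0. Solving gives C1 = -9, C2 = -3.

u = 11 - 9*exp(-t) - 6*t - 3*t*exp(-t)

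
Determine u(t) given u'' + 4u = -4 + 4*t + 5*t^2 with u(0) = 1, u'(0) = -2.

u = -13/8 + t - 3*sin(2*t)/2 + 5*t**2/4 + 21*cos(2*t)/8

Characteristic equation r² + 4 = 0 has discriminant (0)² - 4·(4) = -16 < 0, so r = ± 2i.
Hence u_h = C1*cos(2*t) + C2*sin(2*t).
For the particular solution try u_p = A0 + A1*t + A2*t^2. Substituting and matching coefficients of each power of t gives A0 = -13/8, A1 = 1, A2 = 5/4, so u_p = -13/8 + t + 5*t^2/4.
General solution: u = -13/8 + t + 5*t^2/4 + C1*cos(2*t) + C2*sin(2*t).
Apply the initial conditions: u(0) = -13/8 + C1 = 1 and u'(0) = 1 + 2*C2 = -2. Solving gives C1 = 21/8, C2 = -3/2.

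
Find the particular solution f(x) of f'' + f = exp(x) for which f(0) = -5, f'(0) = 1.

f = exp(x)/2 + sin(x)/2 - 11*cos(x)/2

Characteristic equation r² + 1 = 0 has discriminant (0)² - 4·(1) = -4 < 0, so r = ± i.
Hence f_h = C1*cos(x) + C2*sin(x).
Try f_p = A*exp(x). Substituting into the equation and dividing by exp(x) gives A = 1/2, so f_p = exp(x)/2.
General solution: f = exp(x)/2 + C1*cos(x) + C2*sin(x).
Apply the initial conditions: f(0) = 1/2 + C1 = -5 and f'(0) = 1/2 + C2 = 1. Solving gives C1 = -11/2, C2 = 1/2.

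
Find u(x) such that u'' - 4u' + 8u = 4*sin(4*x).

Characteristic equation r² - 4r + 8 = 0 has discriminant (-4)² - 4·(8) = -16 < 0, so r = 2 ± 2i.
Hence u_h = C1*cos(2*x)*exp(2*x) + C2*exp(2*x)*sin(2*x).
Try u_p = A*cos(4*x) + B*sin(4*x). Substituting and equating the coefficients of cos(4x) and sin(4x) gives A = 1/5, B = -1/10, so u_p = -sin(4*x)/10 + cos(4*x)/5.

u = -sin(4*x)/10 + cos(4*x)/5 + C1*cos(2*x)*exp(2*x) + C2*exp(2*x)*sin(2*x)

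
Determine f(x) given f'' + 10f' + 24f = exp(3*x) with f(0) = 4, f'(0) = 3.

f = -85*exp(-6*x)/9 + exp(3*x)/63 + 94*exp(-4*x)/7

Characteristic equation r² + 10r + 24 = 0 factors as (r + 4)(r + 6) = 0, so r = -4, -6.
Hence f_h = C1*exp(-4*x) + C2*exp(-6*x).
Try f_p = A*exp(3*x). Substituting into the equation and dividing by exp(3*x) gives A = 1/63, so f_p = exp(3*x)/63.
General solution: f = exp(3*x)/63 + C1*exp(-4*x) + C2*exp(-6*x).
Apply the initial conditions: f(0) = 1/63 + C1 + C2 = 4 and f'(0) = 1/21 - 6*C2 - 4*C1 = 3. Solving gives C1 = 94/7, C2 = -85/9.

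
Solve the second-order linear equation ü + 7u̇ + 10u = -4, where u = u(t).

Characteristic equation r² + 7r + 10 = 0 factors as (r + 2)(r + 5) = 0, so r = -2, -5.
Hence u_h = C1*exp(-2*t) + C2*exp(-5*t).
For the particular solution try u_p = A0. Substituting and matching coefficients of each power of t gives A0 = -2/5, so u_p = -2/5.

u = -2/5 + C1*exp(-2*t) + C2*exp(-5*t)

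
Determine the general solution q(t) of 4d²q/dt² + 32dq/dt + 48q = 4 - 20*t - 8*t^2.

Divide through by 4: q'' + 8q' + 12q = 1 - 5*t - 2*t^2.
Characteristic equation r² + 8r + 12 = 0 factors as (r + 2)(r + 6) = 0, so r = -2, -6.
Hence q_h = C1*exp(-2*t) + C2*exp(-6*t).
For the particular solution try q_p = A0 + A1*t + A2*t^2. Substituting and matching coefficients of each power of t gives A0 = 13/54, A1 = -7/36, A2 = -1/6, so q_p = 13/54 - 7*t/36 - t^2/6.

q = 13/54 - 7*t/36 - t**2/6 + C1*exp(-2*t) + C2*exp(-6*t)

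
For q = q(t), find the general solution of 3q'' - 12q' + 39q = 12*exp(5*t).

Divide through by 3: q'' - 4q' + 13q = 4*exp(5*t).
Characteristic equation r² - 4r + 13 = 0 has discriminant (-4)² - 4·(13) = -36 < 0, so r = 2 ± 3i.
Hence q_h = C1*cos(3*t)*exp(2*t) + C2*exp(2*t)*sin(3*t).
Try q_p = A*exp(5*t). Substituting into the equation and dividing by exp(5*t) gives A = 2/9, so q_p = 2*exp(5*t)/9.

q = 2*exp(5*t)/9 + C1*cos(3*t)*exp(2*t) + C2*exp(2*t)*sin(3*t)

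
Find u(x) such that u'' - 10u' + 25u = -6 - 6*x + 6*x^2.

Characteristic equation r² - 10r + 25 = 0 has discriminant (-10)² - 4·(25) = 0, so r = 5 is a repeated root.
Hence u_h = (C1 + C2*x)*exp(5*x).
For the particular solution try u_p = A0 + A1*x + A2*x^2. Substituting and matching coefficients of each power of x gives A0 = -174/625, A1 = -6/125, A2 = 6/25, so u_p = -174/625 - 6*x/125 + 6*x^2/25.

u = -174/625 - 6*x/125 + 6*x**2/25 + C1*exp(5*x) + C2*x*exp(5*x)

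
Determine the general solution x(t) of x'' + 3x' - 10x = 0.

Characteristic equation r² + 3r - 10 = 0 factors as (r + 5)(r - 2) = 0, so r = -5, 2.
Hence x_h = C1*exp(-5*t) + C2*exp(2*t).

x = C1*exp(-5*t) + C2*exp(2*t)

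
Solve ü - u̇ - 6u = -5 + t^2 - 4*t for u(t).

u = 71/108 - t**2/6 + 13*t/18 + C1*exp(-2*t) + C2*exp(3*t)

Characteristic equation r² - r - 6 = 0 factors as (r + 2)(r - 3) = 0, so r = -2, 3.
Hence u_h = C1*exp(-2*t) + C2*exp(3*t).
For the particular solution try u_p = A0 + A1*t + A2*t^2. Substituting and matching coefficients of each power of t gives A0 = 71/108, A1 = 13/18, A2 = -1/6, so u_p = 71/108 - t^2/6 + 13*t/18.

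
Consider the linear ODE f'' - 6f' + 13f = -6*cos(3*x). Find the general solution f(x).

f = -6*cos(3*x)/85 + 27*sin(3*x)/85 + C1*cos(2*x)*exp(3*x) + C2*exp(3*x)*sin(2*x)

Characteristic equation r² - 6r + 13 = 0 has discriminant (-6)² - 4·(13) = -16 < 0, so r = 3 ± 2i.
Hence f_h = C1*cos(2*x)*exp(3*x) + C2*exp(3*x)*sin(2*x).
Try f_p = A*cos(3*x) + B*sin(3*x). Substituting and equating the coefficients of cos(3x) and sin(3x) gives A = -6/85, B = 27/85, so f_p = -6*cos(3*x)/85 + 27*sin(3*x)/85.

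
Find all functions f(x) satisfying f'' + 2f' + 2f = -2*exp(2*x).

Characteristic equation r² + 2r + 2 = 0 has discriminant (2)² - 4·(2) = -4 < 0, so r = -1 ± i.
Hence f_h = C1*cos(x)*exp(-x) + C2*exp(-x)*sin(x).
Try f_p = A*exp(2*x). Substituting into the equation and dividing by exp(2*x) gives A = -1/5, so f_p = -exp(2*x)/5.

f = -exp(2*x)/5 + C1*cos(x)*exp(-x) + C2*exp(-x)*sin(x)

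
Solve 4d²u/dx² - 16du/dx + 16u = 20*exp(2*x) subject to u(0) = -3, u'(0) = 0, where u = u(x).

u = -3*exp(2*x) + 6*x*exp(2*x) + 5*x**2*exp(2*x)/2

Divide through by 4: u'' - 4u' + 4u = 5*exp(2*x).
Characteristic equation r² - 4r + 4 = 0 has discriminant (-4)² - 4·(4) = 0, so r = 2 is a repeated root.
Hence u_h = (C1 + C2*x)*exp(2*x).
Since exp(2*x) solves the homogeneous equation (r = 2 is a root of multiplicity 2), multiply the trial by x^2. Try u_p = A*x^2*exp(2*x). Substituting into the equation and dividing by exp(2*x) gives A = 5/2, so u_p = 5*x^2*exp(2*x)/2.
General solution: u = C1*exp(2*x) + 5*x^2*exp(2*x)/2 + C2*x*exp(2*x).
Apply the initial conditions: u(0) = C1 = -3 and u'(0) = C2 + 2*C1 = 0. Solving gives C1 = -3, C2 = 6.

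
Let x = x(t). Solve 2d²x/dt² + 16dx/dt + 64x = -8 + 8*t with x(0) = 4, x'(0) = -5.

Divide through by 2: x'' + 8x' + 32x = -4 + 4*t.
Characteristic equation r² + 8r + 32 = 0 has discriminant (8)² - 4·(32) = -64 < 0, so r = -4 ± 4i.
Hence x_h = C1*cos(4*t)*exp(-4*t) + C2*exp(-4*t)*sin(4*t).
For the particular solution try x_p = A0 + A1*t. Substituting and matching coefficients of each power of t gives A0 = -5/32, A1 = 1/8, so x_p = -5/32 + t/8.
General solution: x = -5/32 + t/8 + C1*cos(4*t)*exp(-4*t) + C2*exp(-4*t)*sin(4*t).
Apply the initial conditions: x(0) = -5/32 + C1 = 4 and x'(0) = 1/8 - 4*C1 + 4*C2 = -5. Solving gives C1 = 133/32, C2 = 23/8.

x = -5/32 + t/8 + 23*exp(-4*t)*sin(4*t)/8 + 133*cos(4*t)*exp(-4*t)/32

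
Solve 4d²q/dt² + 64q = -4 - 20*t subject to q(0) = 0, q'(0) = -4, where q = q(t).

q = -1/16 - 59*sin(4*t)/64 - 5*t/16 + cos(4*t)/16

Divide through by 4: q'' + 16q = -1 - 5*t.
Characteristic equation r² + 16 = 0 has discriminant (0)² - 4·(16) = -64 < 0, so r = ± 4i.
Hence q_h = C1*cos(4*t) + C2*sin(4*t).
For the particular solution try q_p = A0 + A1*t. Substituting and matching coefficients of each power of t gives A0 = -1/16, A1 = -5/16, so q_p = -1/16 - 5*t/16.
General solution: q = -1/16 - 5*t/16 + C1*cos(4*t) + C2*sin(4*t).
Apply the initial conditions: q(0) = -1/16 + C1 = 0 and q'(0) = -5/16 + 4*C2 = -4. Solving gives C1 = 1/16, C2 = -59/64.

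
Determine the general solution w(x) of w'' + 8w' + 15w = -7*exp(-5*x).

w = C1*exp(-5*x) + C2*exp(-3*x) + 7*x*exp(-5*x)/2

Characteristic equation r² + 8r + 15 = 0 factors as (r + 5)(r + 3) = 0, so r = -5, -3.
Hence w_h = C1*exp(-5*x) + C2*exp(-3*x).
Since exp(-5*x) solves the homogeneous equation (r = -5 is a root of multiplicity 1), multiply the trial by x. Try w_p = A*x*exp(-5*x). Substituting into the equation and dividing by exp(-5*x) gives A = 7/2, so w_p = 7*x*exp(-5*x)/2.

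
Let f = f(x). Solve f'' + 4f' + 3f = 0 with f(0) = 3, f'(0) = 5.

f = -4*exp(-3*x) + 7*exp(-x)

Characteristic equation r² + 4r + 3 = 0 factors as (r + 3)(r + 1) = 0, so r = -3, -1.
Hence f_h = C1*exp(-3*x) + C2*exp(-x).
Apply the initial conditions: f(0) = C1 + C2 = 3 and f'(0) = -C2 - 3*C1 = 5. Solving gives C1 = -4, C2 = 7.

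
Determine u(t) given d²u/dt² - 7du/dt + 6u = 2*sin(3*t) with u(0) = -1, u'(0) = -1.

u = -28*exp(t)/25 - sin(3*t)/75 + 2*exp(6*t)/75 + 7*cos(3*t)/75

Characteristic equation r² - 7r + 6 = 0 factors as (r - 6)(r - 1) = 0, so r = 6, 1.
Hence u_h = C1*exp(6*t) + C2*exp(t).
Try u_p = A*cos(3*t) + B*sin(3*t). Substituting and equating the coefficients of cos(3t) and sin(3t) gives A = 7/75, B = -1/75, so u_p = -sin(3*t)/75 + 7*cos(3*t)/75.
General solution: u = -sin(3*t)/75 + 7*cos(3*t)/75 + C1*exp(6*t) + C2*exp(t).
Apply the initial conditions: u(0) = 7/75 + C1 + C2 = -1 and u'(0) = -1/25 + C2 + 6*C1 = -1. Solving gives C1 = 2/75, C2 = -28/25.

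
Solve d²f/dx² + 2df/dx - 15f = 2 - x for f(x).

Characteristic equation r² + 2r - 15 = 0 factors as (r + 5)(r - 3) = 0, so r = -5, 3.
Hence f_h = C1*exp(-5*x) + C2*exp(3*x).
For the particular solution try f_p = A0 + A1*x. Substituting and matching coefficients of each power of x gives A0 = -28/225, A1 = 1/15, so f_p = -28/225 + x/15.

f = -28/225 + x/15 + C1*exp(-5*x) + C2*exp(3*x)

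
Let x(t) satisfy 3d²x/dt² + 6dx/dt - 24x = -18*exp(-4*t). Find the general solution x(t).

Divide through by 3: x'' + 2x' - 8x = -6*exp(-4*t).
Characteristic equation r² + 2r - 8 = 0 factors as (r - 2)(r + 4) = 0, so r = 2, -4.
Hence x_h = C1*exp(2*t) + C2*exp(-4*t).
Since exp(-4*t) solves the homogeneous equation (r = -4 is a root of multiplicity 1), multiply the trial by t. Try x_p = A*t*exp(-4*t). Substituting into the equation and dividing by exp(-4*t) gives A = 1, so x_p = t*exp(-4*t).

x = C1*exp(2*t) + C2*exp(-4*t) + t*exp(-4*t)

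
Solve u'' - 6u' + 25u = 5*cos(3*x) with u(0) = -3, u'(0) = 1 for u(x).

Characteristic equation r² - 6r + 25 = 0 has discriminant (-6)² - 4·(25) = -64 < 0, so r = 3 ± 4i.
Hence u_h = C1*cos(4*x)*exp(3*x) + C2*exp(3*x)*sin(4*x).
Try u_p = A*cos(3*x) + B*sin(3*x). Substituting and equating the coefficients of cos(3x) and sin(3x) gives A = 4/29, B = -9/58, so u_p = -9*sin(3*x)/58 + 4*cos(3*x)/29.
General solution: u = -9*sin(3*x)/58 + 4*cos(3*x)/29 + C1*cos(4*x)*exp(3*x) + C2*exp(3*x)*sin(4*x).
Apply the initial conditions: u(0) = 4/29 + C1 = -3 and u'(0) = -27/58 + 3*C1 + 4*C2 = 1. Solving gives C1 = -91/29, C2 = 631/232.

u = -9*sin(3*x)/58 + 4*cos(3*x)/29 - 91*cos(4*x)*exp(3*x)/29 + 631*exp(3*x)*sin(4*x)/232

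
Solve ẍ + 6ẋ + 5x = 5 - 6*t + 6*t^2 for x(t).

x = 677/125 - 102*t/25 + 6*t**2/5 + C1*exp(-t) + C2*exp(-5*t)

Characteristic equation r² + 6r + 5 = 0 factors as (r + 1)(r + 5) = 0, so r = -1, -5.
Hence x_h = C1*exp(-t) + C2*exp(-5*t).
For the particular solution try x_p = A0 + A1*t + A2*t^2. Substituting and matching coefficients of each power of t gives A0 = 677/125, A1 = -102/25, A2 = 6/5, so x_p = 677/125 - 102*t/25 + 6*t^2/5.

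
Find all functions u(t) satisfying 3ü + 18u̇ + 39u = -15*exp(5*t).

Divide through by 3: u'' + 6u' + 13u = -5*exp(5*t).
Characteristic equation r² + 6r + 13 = 0 has discriminant (6)² - 4·(13) = -16 < 0, so r = -3 ± 2i.
Hence u_h = C1*cos(2*t)*exp(-3*t) + C2*exp(-3*t)*sin(2*t).
Try u_p = A*exp(5*t). Substituting into the equation and dividing by exp(5*t) gives A = -5/68, so u_p = -5*exp(5*t)/68.

u = -5*exp(5*t)/68 + C1*cos(2*t)*exp(-3*t) + C2*exp(-3*t)*sin(2*t)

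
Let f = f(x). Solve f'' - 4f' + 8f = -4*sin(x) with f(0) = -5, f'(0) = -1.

f = -28*sin(x)/65 - 16*cos(x)/65 - 309*cos(2*x)*exp(2*x)/65 + 581*exp(2*x)*sin(2*x)/130

Characteristic equation r² - 4r + 8 = 0 has discriminant (-4)² - 4·(8) = -16 < 0, so r = 2 ± 2i.
Hence f_h = C1*cos(2*x)*exp(2*x) + C2*exp(2*x)*sin(2*x).
Try f_p = A*cos(x) + B*sin(x). Substituting and equating the coefficients of cos(x) and sin(x) gives A = -16/65, B = -28/65, so f_p = -28*sin(x)/65 - 16*cos(x)/65.
General solution: f = -28*sin(x)/65 - 16*cos(x)/65 + C1*cos(2*x)*exp(2*x) + C2*exp(2*x)*sin(2*x).
Apply the initial conditions: f(0) = -16/65 + C1 = -5 and f'(0) = -28/65 + 2*C1 + 2*C2 = -1. Solving gives C1 = -309/65, C2 = 581/130.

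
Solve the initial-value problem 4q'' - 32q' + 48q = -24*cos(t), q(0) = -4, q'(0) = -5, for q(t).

Divide through by 4: q'' - 8q' + 12q = -6*cos(t).
Characteristic equation r² - 8r + 12 = 0 factors as (r - 6)(r - 2) = 0, so r = 6, 2.
Hence q_h = C1*exp(6*t) + C2*exp(2*t).
Try q_p = A*cos(t) + B*sin(t). Substituting and equating the coefficients of cos(t) and sin(t) gives A = -66/185, B = 48/185, so q_p = -66*cos(t)/185 + 48*sin(t)/185.
General solution: q = -66*cos(t)/185 + 48*sin(t)/185 + C1*exp(6*t) + C2*exp(2*t).
Apply the initial conditions: q(0) = -66/185 + C1 + C2 = -4 and q'(0) = 48/185 + 2*C2 + 6*C1 = -5. Solving gives C1 = 75/148, C2 = -83/20.

q = -83*exp(2*t)/20 - 66*cos(t)/185 + 48*sin(t)/185 + 75*exp(6*t)/148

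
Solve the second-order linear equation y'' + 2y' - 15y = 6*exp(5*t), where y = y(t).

Characteristic equation r² + 2r - 15 = 0 factors as (r + 5)(r - 3) = 0, so r = -5, 3.
Hence y_h = C1*exp(-5*t) + C2*exp(3*t).
Try y_p = A*exp(5*t). Substituting into the equation and dividing by exp(5*t) gives A = 3/10, so y_p = 3*exp(5*t)/10.

y = 3*exp(5*t)/10 + C1*exp(-5*t) + C2*exp(3*t)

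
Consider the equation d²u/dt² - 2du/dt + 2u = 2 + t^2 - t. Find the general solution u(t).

Characteristic equation r² - 2r + 2 = 0 has discriminant (-2)² - 4·(2) = -4 < 0, so r = 1 ± i.
Hence u_h = C1*cos(t)*exp(t) + C2*exp(t)*sin(t).
For the particular solution try u_p = A0 + A1*t + A2*t^2. Substituting and matching coefficients of each power of t gives A0 = 1, A1 = 1/2, A2 = 1/2, so u_p = 1 + t/2 + t^2/2.

u = 1 + t/2 + t**2/2 + C1*cos(t)*exp(t) + C2*exp(t)*sin(t)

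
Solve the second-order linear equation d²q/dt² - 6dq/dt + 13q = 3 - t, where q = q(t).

Characteristic equation r² - 6r + 13 = 0 has discriminant (-6)² - 4·(13) = -16 < 0, so r = 3 ± 2i.
Hence q_h = C1*cos(2*t)*exp(3*t) + C2*exp(3*t)*sin(2*t).
For the particular solution try q_p = A0 + A1*t. Substituting and matching coefficients of each power of t gives A0 = 33/169, A1 = -1/13, so q_p = 33/169 - t/13.

q = 33/169 - t/13 + C1*cos(2*t)*exp(3*t) + C2*exp(3*t)*sin(2*t)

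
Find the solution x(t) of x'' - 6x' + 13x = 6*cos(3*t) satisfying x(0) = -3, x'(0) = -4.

Characteristic equation r² - 6r + 13 = 0 has discriminant (-6)² - 4·(13) = -16 < 0, so r = 3 ± 2i.
Hence x_h = C1*cos(2*t)*exp(3*t) + C2*exp(3*t)*sin(2*t).
Try x_p = A*cos(3*t) + B*sin(3*t). Substituting and equating the coefficients of cos(3t) and sin(3t) gives A = 6/85, B = -27/85, so x_p = -27*sin(3*t)/85 + 6*cos(3*t)/85.
General solution: x = -27*sin(3*t)/85 + 6*cos(3*t)/85 + C1*cos(2*t)*exp(3*t) + C2*exp(3*t)*sin(2*t).
Apply the initial conditions: x(0) = 6/85 + C1 = -3 and x'(0) = -81/85 + 2*C2 + 3*C1 = -4. Solving gives C1 = -261/85, C2 = 262/85.

x = -27*sin(3*t)/85 + 6*cos(3*t)/85 - 261*cos(2*t)*exp(3*t)/85 + 262*exp(3*t)*sin(2*t)/85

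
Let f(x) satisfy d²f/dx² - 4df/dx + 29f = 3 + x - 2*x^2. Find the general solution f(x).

Characteristic equation r² - 4r + 29 = 0 has discriminant (-4)² - 4·(29) = -100 < 0, so r = 2 ± 5i.
Hence f_h = C1*cos(5*x)*exp(2*x) + C2*exp(2*x)*sin(5*x).
For the particular solution try f_p = A0 + A1*x + A2*x^2. Substituting and matching coefficients of each power of x gives A0 = 2691/24389, A1 = 13/841, A2 = -2/29, so f_p = 2691/24389 - 2*x^2/29 + 13*x/841.

f = 2691/24389 - 2*x**2/29 + 13*x/841 + C1*cos(5*x)*exp(2*x) + C2*exp(2*x)*sin(5*x)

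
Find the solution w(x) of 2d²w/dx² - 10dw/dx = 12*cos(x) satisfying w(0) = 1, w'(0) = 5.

w = -15*sin(x)/13 - 3*cos(x)/13 + 16*exp(5*x)/13

Divide through by 2: w'' - 5w' = 6*cos(x).
Characteristic equation r² - 5r = 0 factors as (r - 5)r = 0, so r = 5, 0.
Hence w_h = C1*exp(5*x) + C2.
Try w_p = A*cos(x) + B*sin(x). Substituting and equating the coefficients of cos(x) and sin(x) gives A = -3/13, B = -15/13, so w_p = -15*sin(x)/13 - 3*cos(x)/13.
General solution: w = C2 - 15*sin(x)/13 - 3*cos(x)/13 + C1*exp(5*x).
Apply the initial conditions: w(0) = -3/13 + C1 + C2 = 1 and w'(0) = -15/13 + 5*C1 = 5. Solving gives C1 = 16/13, C2 = 0.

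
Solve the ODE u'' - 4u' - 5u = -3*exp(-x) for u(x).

Characteristic equation r² - 4r - 5 = 0 factors as (r + 1)(r - 5) = 0, so r = -1, 5.
Hence u_h = C1*exp(-x) + C2*exp(5*x).
Since exp(-x) solves the homogeneous equation (r = -1 is a root of multiplicity 1), multiply the trial by x. Try u_p = A*x*exp(-x). Substituting into the equation and dividing by exp(-x) gives A = 1/2, so u_p = x*exp(-x)/2.

u = C1*exp(-x) + C2*exp(5*x) + x*exp(-x)/2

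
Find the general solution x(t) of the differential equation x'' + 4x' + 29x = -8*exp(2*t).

Characteristic equation r² + 4r + 29 = 0 has discriminant (4)² - 4·(29) = -100 < 0, so r = -2 ± 5i.
Hence x_h = C1*cos(5*t)*exp(-2*t) + C2*exp(-2*t)*sin(5*t).
Try x_p = A*exp(2*t). Substituting into the equation and dividing by exp(2*t) gives A = -8/41, so x_p = -8*exp(2*t)/41.

x = -8*exp(2*t)/41 + C1*cos(5*t)*exp(-2*t) + C2*exp(-2*t)*sin(5*t)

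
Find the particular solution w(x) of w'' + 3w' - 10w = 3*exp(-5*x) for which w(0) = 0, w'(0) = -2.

Characteristic equation r² + 3r - 10 = 0 factors as (r - 2)(r + 5) = 0, so r = 2, -5.
Hence w_h = C1*exp(2*x) + C2*exp(-5*x).
Since exp(-5*x) solves the homogeneous equation (r = -5 is a root of multiplicity 1), multiply the trial by x. Try w_p = A*x*exp(-5*x). Substituting into the equation and dividing by exp(-5*x) gives A = -3/7, so w_p = -3*x*exp(-5*x)/7.
General solution: w = C1*exp(2*x) + C2*exp(-5*x) - 3*x*exp(-5*x)/7.
Apply the initial conditions: w(0) = C1 + C2 = 0 and w'(0) = -3/7 - 5*C2 + 2*C1 = -2. Solving gives C1 = -11/49, C2 = 11/49.

w = -11*exp(2*x)/49 + 11*exp(-5*x)/49 - 3*x*exp(-5*x)/7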